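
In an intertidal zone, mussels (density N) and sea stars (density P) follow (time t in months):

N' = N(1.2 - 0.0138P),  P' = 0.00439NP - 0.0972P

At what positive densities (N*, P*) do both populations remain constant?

Set dP/dt = 0 with P > 0: 0.00439N - 0.0972 = 0, so N* = 0.0972/0.00439 = 22.1.
Set dN/dt = 0 with N > 0: 1.2 - 0.0138P = 0, so P* = 1.2/0.0138 = 87.

N* ≈ 22.1, P* ≈ 87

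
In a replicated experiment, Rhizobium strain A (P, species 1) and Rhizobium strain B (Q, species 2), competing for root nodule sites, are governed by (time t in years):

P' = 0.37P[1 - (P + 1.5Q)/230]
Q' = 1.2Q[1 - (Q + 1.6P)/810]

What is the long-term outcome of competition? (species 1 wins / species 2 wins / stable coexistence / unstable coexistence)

Compare the nullcline intercepts: K1/α12 = 230/1.5 = 153 < K2 = 810; K2/α21 = 810/1.6 = 506 > K1 = 230.
Since the inequalities point opposite ways, species 2 can invade but species 1 cannot.

species 2 excludes species 1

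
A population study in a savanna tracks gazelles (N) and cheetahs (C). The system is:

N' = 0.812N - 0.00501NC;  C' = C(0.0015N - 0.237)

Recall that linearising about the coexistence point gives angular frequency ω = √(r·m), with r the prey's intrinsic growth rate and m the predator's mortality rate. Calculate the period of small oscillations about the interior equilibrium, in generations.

Here r = 0.812 and m = 0.237, so r·m = 0.192.
ω = √0.192 = 0.439 per generation, hence T = 2π/ω ≈ 14.3 generations.

T ≈ 14.3 generations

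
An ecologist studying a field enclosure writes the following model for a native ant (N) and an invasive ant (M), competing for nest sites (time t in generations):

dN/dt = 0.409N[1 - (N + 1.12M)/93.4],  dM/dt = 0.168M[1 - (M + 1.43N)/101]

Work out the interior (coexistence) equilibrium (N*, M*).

Setting both brackets to zero gives the nullclines N + 1.12M = 93.4 and 1.43N + M = 101.
Substituting M = 101 - 1.43N into the first: N(1 - 1.12·1.43) = 93.4 - 1.12·101.
So N* = -19.7/-0.602 = 32.8, and then M* = 101 - 1.43·32.8 = 54.1.

N* ≈ 32.8, M* ≈ 54.1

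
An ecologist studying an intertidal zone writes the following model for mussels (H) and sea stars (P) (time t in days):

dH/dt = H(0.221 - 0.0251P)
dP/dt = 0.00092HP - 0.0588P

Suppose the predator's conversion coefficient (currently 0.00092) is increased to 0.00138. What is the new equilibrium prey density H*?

H* ≈ 42.6

At the interior fixed point, setting dP/dt = 0 with P > 0 fixes H* = (predator death rate)/(HP coefficient) — independent of the other coefficients.
With the change, H* = 0.0588/0.00138 = 42.6; it falls from 63.9.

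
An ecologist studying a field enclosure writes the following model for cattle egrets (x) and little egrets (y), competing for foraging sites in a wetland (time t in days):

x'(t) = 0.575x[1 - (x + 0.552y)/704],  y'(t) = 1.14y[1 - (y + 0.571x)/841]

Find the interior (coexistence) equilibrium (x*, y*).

x* ≈ 350, y* ≈ 641

Setting both brackets to zero gives the nullclines x + 0.552y = 704 and 0.571x + y = 841.
Substituting y = 841 - 0.571x into the first: x(1 - 0.552·0.571) = 704 - 0.552·841.
So x* = 240/0.685 = 350, and then y* = 841 - 0.571·350 = 641.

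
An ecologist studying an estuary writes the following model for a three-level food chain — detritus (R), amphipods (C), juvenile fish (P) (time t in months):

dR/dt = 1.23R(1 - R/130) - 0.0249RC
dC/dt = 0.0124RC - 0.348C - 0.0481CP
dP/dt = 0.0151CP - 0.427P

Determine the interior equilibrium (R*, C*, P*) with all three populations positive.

R* ≈ 55.6, C* ≈ 28.3, P* ≈ 7.09

From dP/dt = 0: 0.0151C* = 0.427, so C* = 28.3.
From dR/dt = 0: 1.23(1 - R*/130) = 0.0249·28.3, giving R* = 130·(1 - 0.572) = 55.6.
From dC/dt = 0: 0.0124·55.6 - 0.348 = 0.0481P*, so P* = 0.341/0.0481 = 7.09.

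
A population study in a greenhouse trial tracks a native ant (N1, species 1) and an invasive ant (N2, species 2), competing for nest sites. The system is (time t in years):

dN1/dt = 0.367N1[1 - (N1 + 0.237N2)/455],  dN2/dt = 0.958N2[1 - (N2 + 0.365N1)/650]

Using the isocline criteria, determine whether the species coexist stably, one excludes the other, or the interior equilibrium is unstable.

Compare the nullcline intercepts: K1/α12 = 455/0.237 = 1920 > K2 = 650; K2/α21 = 650/0.365 = 1780 > K1 = 455.
Since both inequalities hold, each species can invade when rare, so the interior equilibrium is stable.

stable coexistence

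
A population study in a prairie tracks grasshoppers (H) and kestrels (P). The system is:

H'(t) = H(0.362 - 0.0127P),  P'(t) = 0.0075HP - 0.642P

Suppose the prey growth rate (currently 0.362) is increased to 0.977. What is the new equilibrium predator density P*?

At the interior fixed point, setting dH/dt = 0 with H > 0 fixes P* = (prey growth rate)/(HP coefficient) — independent of the other coefficients.
With the change, P* = 0.977/0.0127 = 76.9; it rises from 28.5.

P* ≈ 76.9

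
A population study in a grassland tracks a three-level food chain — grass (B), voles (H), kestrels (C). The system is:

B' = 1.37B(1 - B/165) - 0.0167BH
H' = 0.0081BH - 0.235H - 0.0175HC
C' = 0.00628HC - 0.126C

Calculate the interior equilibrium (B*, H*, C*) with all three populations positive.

B* ≈ 125, H* ≈ 20.1, C* ≈ 44.3

From dC/dt = 0: 0.00628H* = 0.126, so H* = 20.1.
From dB/dt = 0: 1.37(1 - B*/165) = 0.0167·20.1, giving B* = 165·(1 - 0.245) = 125.
From dH/dt = 0: 0.0081·125 - 0.235 = 0.0175C*, so C* = 0.775/0.0175 = 44.3.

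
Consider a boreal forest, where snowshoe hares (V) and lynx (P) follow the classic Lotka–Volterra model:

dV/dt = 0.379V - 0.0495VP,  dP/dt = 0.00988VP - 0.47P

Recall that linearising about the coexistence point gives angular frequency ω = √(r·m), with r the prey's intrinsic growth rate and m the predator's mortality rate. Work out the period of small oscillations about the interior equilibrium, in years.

Here r = 0.379 and m = 0.47, so r·m = 0.178.
ω = √0.178 = 0.422 per year, hence T = 2π/ω ≈ 14.9 years.

T ≈ 14.9 years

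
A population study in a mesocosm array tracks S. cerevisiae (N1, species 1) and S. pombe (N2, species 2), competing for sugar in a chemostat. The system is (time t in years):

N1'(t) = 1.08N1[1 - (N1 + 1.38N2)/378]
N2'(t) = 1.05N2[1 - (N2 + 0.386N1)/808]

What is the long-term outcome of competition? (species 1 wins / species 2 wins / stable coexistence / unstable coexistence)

Compare the nullcline intercepts: K1/α12 = 378/1.38 = 274 < K2 = 808; K2/α21 = 808/0.386 = 2090 > K1 = 378.
Since the inequalities point opposite ways, species 2 can invade but species 1 cannot.

species 2 excludes species 1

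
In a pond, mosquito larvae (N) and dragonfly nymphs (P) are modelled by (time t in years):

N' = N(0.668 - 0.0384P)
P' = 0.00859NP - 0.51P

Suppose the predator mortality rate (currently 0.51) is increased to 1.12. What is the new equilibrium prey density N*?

N* ≈ 130

At the interior fixed point, setting dP/dt = 0 with P > 0 fixes N* = (predator death rate)/(NP coefficient) — independent of the other coefficients.
With the change, N* = 1.12/0.00859 = 130; it rises from 59.4.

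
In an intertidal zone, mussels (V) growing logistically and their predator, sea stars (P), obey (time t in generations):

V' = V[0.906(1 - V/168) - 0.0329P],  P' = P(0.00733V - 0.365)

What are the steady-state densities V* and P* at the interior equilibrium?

From dP/dt = 0 with P > 0: 0.00733V* = 0.365, so V* = 49.8.
Substitute into dV/dt = 0: 0.906(1 - 49.8/168) = 0.0329P*.
The bracket is 0.704, giving P* = 0.637/0.0329 = 19.4.

V* ≈ 49.8, P* ≈ 19.4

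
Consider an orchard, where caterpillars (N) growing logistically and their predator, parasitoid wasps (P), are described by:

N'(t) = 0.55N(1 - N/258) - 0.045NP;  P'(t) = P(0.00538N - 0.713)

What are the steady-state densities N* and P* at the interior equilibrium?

N* ≈ 133, P* ≈ 5.94

From dP/dt = 0 with P > 0: 0.00538N* = 0.713, so N* = 133.
Substitute into dN/dt = 0: 0.55(1 - 133/258) = 0.045P*.
The bracket is 0.486, giving P* = 0.267/0.045 = 5.94.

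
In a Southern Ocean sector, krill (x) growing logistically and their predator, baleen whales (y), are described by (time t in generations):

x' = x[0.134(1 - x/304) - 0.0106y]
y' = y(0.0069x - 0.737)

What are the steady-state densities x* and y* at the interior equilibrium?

From dy/dt = 0 with y > 0: 0.0069x* = 0.737, so x* = 107.
Substitute into dx/dt = 0: 0.134(1 - 107/304) = 0.0106y*.
The bracket is 0.649, giving y* = 0.0869/0.0106 = 8.2.

x* ≈ 107, y* ≈ 8.2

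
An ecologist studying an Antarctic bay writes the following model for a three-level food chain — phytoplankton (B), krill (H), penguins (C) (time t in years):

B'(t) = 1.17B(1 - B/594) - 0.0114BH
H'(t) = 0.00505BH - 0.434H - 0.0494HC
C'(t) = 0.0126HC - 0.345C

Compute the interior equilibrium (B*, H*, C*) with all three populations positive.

B* ≈ 436, H* ≈ 27.4, C* ≈ 35.7

From dC/dt = 0: 0.0126H* = 0.345, so H* = 27.4.
From dB/dt = 0: 1.17(1 - B*/594) = 0.0114·27.4, giving B* = 594·(1 - 0.267) = 436.
From dH/dt = 0: 0.00505·436 - 0.434 = 0.0494C*, so C* = 1.77/0.0494 = 35.7.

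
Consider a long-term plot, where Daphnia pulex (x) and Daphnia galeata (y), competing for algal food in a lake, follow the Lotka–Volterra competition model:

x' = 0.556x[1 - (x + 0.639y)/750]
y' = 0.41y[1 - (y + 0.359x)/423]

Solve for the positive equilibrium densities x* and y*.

x* ≈ 623, y* ≈ 200

Setting both brackets to zero gives the nullclines x + 0.639y = 750 and 0.359x + y = 423.
Substituting y = 423 - 0.359x into the first: x(1 - 0.639·0.359) = 750 - 0.639·423.
So x* = 480/0.771 = 623, and then y* = 423 - 0.359·623 = 200.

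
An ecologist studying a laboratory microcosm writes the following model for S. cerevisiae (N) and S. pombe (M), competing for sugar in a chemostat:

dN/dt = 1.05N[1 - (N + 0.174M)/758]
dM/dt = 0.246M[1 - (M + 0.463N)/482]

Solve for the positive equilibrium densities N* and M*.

Setting both brackets to zero gives the nullclines N + 0.174M = 758 and 0.463N + M = 482.
Substituting M = 482 - 0.463N into the first: N(1 - 0.174·0.463) = 758 - 0.174·482.
So N* = 674/0.919 = 733, and then M* = 482 - 0.463·733 = 143.

N* ≈ 733, M* ≈ 143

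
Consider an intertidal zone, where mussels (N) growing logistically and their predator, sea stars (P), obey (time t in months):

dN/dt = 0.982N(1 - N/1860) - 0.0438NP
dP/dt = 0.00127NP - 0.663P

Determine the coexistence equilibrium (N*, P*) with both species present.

N* ≈ 522, P* ≈ 16.1

From dP/dt = 0 with P > 0: 0.00127N* = 0.663, so N* = 522.
Substitute into dN/dt = 0: 0.982(1 - 522/1860) = 0.0438P*.
The bracket is 0.719, giving P* = 0.706/0.0438 = 16.1.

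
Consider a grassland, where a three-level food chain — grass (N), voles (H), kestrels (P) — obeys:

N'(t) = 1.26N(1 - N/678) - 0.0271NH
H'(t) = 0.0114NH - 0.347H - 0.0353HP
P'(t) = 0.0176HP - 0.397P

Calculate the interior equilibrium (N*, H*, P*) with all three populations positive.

From dP/dt = 0: 0.0176H* = 0.397, so H* = 22.6.
From dN/dt = 0: 1.26(1 - N*/678) = 0.0271·22.6, giving N* = 678·(1 - 0.485) = 349.
From dH/dt = 0: 0.0114·349 - 0.347 = 0.0353P*, so P* = 3.63/0.0353 = 103.

N* ≈ 349, H* ≈ 22.6, P* ≈ 103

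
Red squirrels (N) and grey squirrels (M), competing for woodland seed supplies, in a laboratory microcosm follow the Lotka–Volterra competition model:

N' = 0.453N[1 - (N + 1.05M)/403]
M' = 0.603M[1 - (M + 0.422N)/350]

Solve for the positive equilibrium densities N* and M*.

Setting both brackets to zero gives the nullclines N + 1.05M = 403 and 0.422N + M = 350.
Substituting M = 350 - 0.422N into the first: N(1 - 1.05·0.422) = 403 - 1.05·350.
So N* = 35.5/0.557 = 63.7, and then M* = 350 - 0.422·63.7 = 323.

N* ≈ 63.7, M* ≈ 323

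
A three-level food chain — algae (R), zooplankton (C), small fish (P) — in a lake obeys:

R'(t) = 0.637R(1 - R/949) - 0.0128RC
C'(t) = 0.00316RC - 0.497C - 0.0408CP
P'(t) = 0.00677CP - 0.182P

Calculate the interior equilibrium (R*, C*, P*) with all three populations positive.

From dP/dt = 0: 0.00677C* = 0.182, so C* = 26.9.
From dR/dt = 0: 0.637(1 - R*/949) = 0.0128·26.9, giving R* = 949·(1 - 0.54) = 436.
From dC/dt = 0: 0.00316·436 - 0.497 = 0.0408P*, so P* = 0.882/0.0408 = 21.6.

R* ≈ 436, C* ≈ 26.9, P* ≈ 21.6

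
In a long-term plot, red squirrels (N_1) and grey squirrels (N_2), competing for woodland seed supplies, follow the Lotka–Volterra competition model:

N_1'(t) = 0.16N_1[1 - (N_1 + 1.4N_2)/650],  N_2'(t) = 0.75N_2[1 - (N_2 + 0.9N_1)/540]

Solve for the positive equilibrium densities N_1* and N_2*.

N_1* ≈ 408, N_2* ≈ 173

Setting both brackets to zero gives the nullclines N_1 + 1.4N_2 = 650 and 0.9N_1 + N_2 = 540.
Substituting N_2 = 540 - 0.9N_1 into the first: N_1(1 - 1.4·0.9) = 650 - 1.4·540.
So N_1* = -106/-0.26 = 408, and then N_2* = 540 - 0.9·408 = 173.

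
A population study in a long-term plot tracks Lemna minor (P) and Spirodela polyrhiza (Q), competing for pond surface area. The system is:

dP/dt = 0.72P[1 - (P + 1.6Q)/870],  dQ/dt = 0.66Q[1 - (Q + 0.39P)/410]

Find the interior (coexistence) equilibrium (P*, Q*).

P* ≈ 569, Q* ≈ 188

Setting both brackets to zero gives the nullclines P + 1.6Q = 870 and 0.39P + Q = 410.
Substituting Q = 410 - 0.39P into the first: P(1 - 1.6·0.39) = 870 - 1.6·410.
So P* = 214/0.376 = 569, and then Q* = 410 - 0.39·569 = 188.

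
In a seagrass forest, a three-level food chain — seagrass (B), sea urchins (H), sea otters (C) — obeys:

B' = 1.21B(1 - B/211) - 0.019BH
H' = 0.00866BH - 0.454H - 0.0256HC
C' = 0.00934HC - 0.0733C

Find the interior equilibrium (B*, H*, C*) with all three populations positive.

From dC/dt = 0: 0.00934H* = 0.0733, so H* = 7.85.
From dB/dt = 0: 1.21(1 - B*/211) = 0.019·7.85, giving B* = 211·(1 - 0.123) = 185.
From dH/dt = 0: 0.00866·185 - 0.454 = 0.0256C*, so C* = 1.15/0.0256 = 44.8.

B* ≈ 185, H* ≈ 7.85, C* ≈ 44.8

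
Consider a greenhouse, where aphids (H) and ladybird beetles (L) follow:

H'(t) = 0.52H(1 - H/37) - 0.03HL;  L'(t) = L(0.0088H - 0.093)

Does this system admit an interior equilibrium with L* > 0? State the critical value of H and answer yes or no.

Threshold H = 10.6; K > 10.6, so yes, the predator persists.

The predator equation gives dL/dt > 0 only when H > 0.093/0.0088 = 10.6.
Without the predator, H → K = 37. Since 37 > 10.6, the predator can invade and persist.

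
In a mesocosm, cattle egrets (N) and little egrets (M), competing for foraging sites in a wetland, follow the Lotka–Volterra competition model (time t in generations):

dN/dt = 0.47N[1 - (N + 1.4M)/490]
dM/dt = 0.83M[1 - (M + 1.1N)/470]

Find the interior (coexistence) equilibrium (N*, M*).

Setting both brackets to zero gives the nullclines N + 1.4M = 490 and 1.1N + M = 470.
Substituting M = 470 - 1.1N into the first: N(1 - 1.4·1.1) = 490 - 1.4·470.
So N* = -168/-0.54 = 311, and then M* = 470 - 1.1·311 = 128.

N* ≈ 311, M* ≈ 128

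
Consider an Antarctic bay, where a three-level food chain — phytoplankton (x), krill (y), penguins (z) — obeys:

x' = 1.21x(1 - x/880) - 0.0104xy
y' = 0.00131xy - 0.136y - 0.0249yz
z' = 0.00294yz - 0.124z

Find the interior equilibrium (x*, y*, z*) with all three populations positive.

From dz/dt = 0: 0.00294y* = 0.124, so y* = 42.2.
From dx/dt = 0: 1.21(1 - x*/880) = 0.0104·42.2, giving x* = 880·(1 - 0.363) = 561.
From dy/dt = 0: 0.00131·561 - 0.136 = 0.0249z*, so z* = 0.599/0.0249 = 24.1.

x* ≈ 561, y* ≈ 42.2, z* ≈ 24.1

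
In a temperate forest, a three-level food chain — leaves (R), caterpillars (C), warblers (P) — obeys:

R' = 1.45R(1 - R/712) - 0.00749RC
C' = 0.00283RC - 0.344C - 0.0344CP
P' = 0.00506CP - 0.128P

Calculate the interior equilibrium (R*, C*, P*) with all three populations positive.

R* ≈ 619, C* ≈ 25.3, P* ≈ 40.9

From dP/dt = 0: 0.00506C* = 0.128, so C* = 25.3.
From dR/dt = 0: 1.45(1 - R*/712) = 0.00749·25.3, giving R* = 712·(1 - 0.131) = 619.
From dC/dt = 0: 0.00283·619 - 0.344 = 0.0344P*, so P* = 1.41/0.0344 = 40.9.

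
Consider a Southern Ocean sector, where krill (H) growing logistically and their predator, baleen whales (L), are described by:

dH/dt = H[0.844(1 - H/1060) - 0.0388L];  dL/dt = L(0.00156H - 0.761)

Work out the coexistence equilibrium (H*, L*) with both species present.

H* ≈ 488, L* ≈ 11.7

From dL/dt = 0 with L > 0: 0.00156H* = 0.761, so H* = 488.
Substitute into dH/dt = 0: 0.844(1 - 488/1060) = 0.0388L*.
The bracket is 0.54, giving L* = 0.456/0.0388 = 11.7.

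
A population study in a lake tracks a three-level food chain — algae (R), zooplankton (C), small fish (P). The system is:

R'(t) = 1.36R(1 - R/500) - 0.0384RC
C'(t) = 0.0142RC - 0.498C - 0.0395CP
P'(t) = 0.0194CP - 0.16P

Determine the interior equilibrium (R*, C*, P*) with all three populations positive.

R* ≈ 384, C* ≈ 8.25, P* ≈ 125

From dP/dt = 0: 0.0194C* = 0.16, so C* = 8.25.
From dR/dt = 0: 1.36(1 - R*/500) = 0.0384·8.25, giving R* = 500·(1 - 0.233) = 384.
From dC/dt = 0: 0.0142·384 - 0.498 = 0.0395P*, so P* = 4.95/0.0395 = 125.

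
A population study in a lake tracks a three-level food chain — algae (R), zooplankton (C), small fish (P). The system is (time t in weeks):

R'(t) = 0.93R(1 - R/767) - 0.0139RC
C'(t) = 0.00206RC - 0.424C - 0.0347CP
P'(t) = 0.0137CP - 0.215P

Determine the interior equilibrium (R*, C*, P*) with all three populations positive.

From dP/dt = 0: 0.0137C* = 0.215, so C* = 15.7.
From dR/dt = 0: 0.93(1 - R*/767) = 0.0139·15.7, giving R* = 767·(1 - 0.235) = 587.
From dC/dt = 0: 0.00206·587 - 0.424 = 0.0347P*, so P* = 0.785/0.0347 = 22.6.

R* ≈ 587, C* ≈ 15.7, P* ≈ 22.6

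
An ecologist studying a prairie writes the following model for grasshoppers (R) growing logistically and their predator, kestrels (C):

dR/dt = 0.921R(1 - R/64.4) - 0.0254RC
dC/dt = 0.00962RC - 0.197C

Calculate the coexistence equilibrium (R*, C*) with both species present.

From dC/dt = 0 with C > 0: 0.00962R* = 0.197, so R* = 20.5.
Substitute into dR/dt = 0: 0.921(1 - 20.5/64.4) = 0.0254C*.
The bracket is 0.682, giving C* = 0.628/0.0254 = 24.7.

R* ≈ 20.5, C* ≈ 24.7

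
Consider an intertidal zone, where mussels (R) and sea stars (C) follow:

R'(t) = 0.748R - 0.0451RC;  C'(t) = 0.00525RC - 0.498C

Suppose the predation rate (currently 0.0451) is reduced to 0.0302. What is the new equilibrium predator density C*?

C* ≈ 24.8

At the interior fixed point, setting dR/dt = 0 with R > 0 fixes C* = (prey growth rate)/(RC coefficient) — independent of the other coefficients.
With the change, C* = 0.748/0.0302 = 24.8; it rises from 16.6.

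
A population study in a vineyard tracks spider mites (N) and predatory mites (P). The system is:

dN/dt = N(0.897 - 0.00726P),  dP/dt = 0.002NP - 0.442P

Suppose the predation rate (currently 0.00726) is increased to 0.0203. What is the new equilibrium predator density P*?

At the interior fixed point, setting dN/dt = 0 with N > 0 fixes P* = (prey growth rate)/(NP coefficient) — independent of the other coefficients.
With the change, P* = 0.897/0.0203 = 44.2; it falls from 124.

P* ≈ 44.2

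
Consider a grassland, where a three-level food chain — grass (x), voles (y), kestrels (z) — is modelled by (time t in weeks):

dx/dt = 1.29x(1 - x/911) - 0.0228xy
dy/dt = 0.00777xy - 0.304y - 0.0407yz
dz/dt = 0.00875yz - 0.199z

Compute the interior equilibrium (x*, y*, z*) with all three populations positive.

x* ≈ 545, y* ≈ 22.7, z* ≈ 96.5

From dz/dt = 0: 0.00875y* = 0.199, so y* = 22.7.
From dx/dt = 0: 1.29(1 - x*/911) = 0.0228·22.7, giving x* = 911·(1 - 0.402) = 545.
From dy/dt = 0: 0.00777·545 - 0.304 = 0.0407z*, so z* = 3.93/0.0407 = 96.5.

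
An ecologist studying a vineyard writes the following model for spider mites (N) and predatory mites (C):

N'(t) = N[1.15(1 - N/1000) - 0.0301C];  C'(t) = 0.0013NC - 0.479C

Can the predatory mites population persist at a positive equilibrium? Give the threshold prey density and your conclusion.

Threshold N = 368; K > 368, so yes, the predator persists.

The predator equation gives dC/dt > 0 only when N > 0.479/0.0013 = 368.
Without the predator, N → K = 1000. Since 1000 > 368, the predator can invade and persist.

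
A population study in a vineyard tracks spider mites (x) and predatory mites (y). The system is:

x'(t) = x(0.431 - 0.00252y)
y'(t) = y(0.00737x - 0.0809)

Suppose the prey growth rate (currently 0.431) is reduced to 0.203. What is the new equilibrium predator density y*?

y* ≈ 80.6

At the interior fixed point, setting dx/dt = 0 with x > 0 fixes y* = (prey growth rate)/(xy coefficient) — independent of the other coefficients.
With the change, y* = 0.203/0.00252 = 80.6; it falls from 171.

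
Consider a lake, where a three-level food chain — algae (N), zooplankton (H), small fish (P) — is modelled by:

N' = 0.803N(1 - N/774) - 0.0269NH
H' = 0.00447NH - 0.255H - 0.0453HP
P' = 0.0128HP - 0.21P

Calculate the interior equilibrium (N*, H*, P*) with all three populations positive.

N* ≈ 349, H* ≈ 16.4, P* ≈ 28.8

From dP/dt = 0: 0.0128H* = 0.21, so H* = 16.4.
From dN/dt = 0: 0.803(1 - N*/774) = 0.0269·16.4, giving N* = 774·(1 - 0.55) = 349.
From dH/dt = 0: 0.00447·349 - 0.255 = 0.0453P*, so P* = 1.3/0.0453 = 28.8.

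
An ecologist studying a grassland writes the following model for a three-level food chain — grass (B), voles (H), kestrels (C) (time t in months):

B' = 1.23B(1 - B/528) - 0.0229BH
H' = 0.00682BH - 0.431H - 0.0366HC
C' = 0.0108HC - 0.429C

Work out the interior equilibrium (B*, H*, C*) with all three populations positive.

From dC/dt = 0: 0.0108H* = 0.429, so H* = 39.7.
From dB/dt = 0: 1.23(1 - B*/528) = 0.0229·39.7, giving B* = 528·(1 - 0.74) = 138.
From dH/dt = 0: 0.00682·138 - 0.431 = 0.0366C*, so C* = 0.507/0.0366 = 13.8.

B* ≈ 138, H* ≈ 39.7, C* ≈ 13.8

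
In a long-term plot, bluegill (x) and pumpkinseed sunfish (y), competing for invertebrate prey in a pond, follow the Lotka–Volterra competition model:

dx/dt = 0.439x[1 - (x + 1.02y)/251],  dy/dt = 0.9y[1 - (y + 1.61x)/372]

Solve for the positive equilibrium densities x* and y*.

Setting both brackets to zero gives the nullclines x + 1.02y = 251 and 1.61x + y = 372.
Substituting y = 372 - 1.61x into the first: x(1 - 1.02·1.61) = 251 - 1.02·372.
So x* = -128/-0.642 = 200, and then y* = 372 - 1.61·200 = 50.

x* ≈ 200, y* ≈ 50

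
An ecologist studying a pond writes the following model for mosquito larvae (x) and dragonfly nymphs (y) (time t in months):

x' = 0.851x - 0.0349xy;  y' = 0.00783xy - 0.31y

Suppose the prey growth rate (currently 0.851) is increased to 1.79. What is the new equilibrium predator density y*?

y* ≈ 51.3

At the interior fixed point, setting dx/dt = 0 with x > 0 fixes y* = (prey growth rate)/(xy coefficient) — independent of the other coefficients.
With the change, y* = 1.79/0.0349 = 51.3; it rises from 24.4.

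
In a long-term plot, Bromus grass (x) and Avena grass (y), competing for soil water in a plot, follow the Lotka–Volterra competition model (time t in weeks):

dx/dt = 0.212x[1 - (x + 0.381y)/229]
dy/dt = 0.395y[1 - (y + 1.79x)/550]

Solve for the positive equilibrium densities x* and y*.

x* ≈ 61.2, y* ≈ 441

Setting both brackets to zero gives the nullclines x + 0.381y = 229 and 1.79x + y = 550.
Substituting y = 550 - 1.79x into the first: x(1 - 0.381·1.79) = 229 - 0.381·550.
So x* = 19.4/0.318 = 61.2, and then y* = 550 - 1.79·61.2 = 441.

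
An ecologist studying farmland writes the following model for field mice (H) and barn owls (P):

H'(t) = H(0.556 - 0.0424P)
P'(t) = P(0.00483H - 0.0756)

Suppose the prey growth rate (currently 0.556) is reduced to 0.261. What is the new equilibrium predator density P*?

At the interior fixed point, setting dH/dt = 0 with H > 0 fixes P* = (prey growth rate)/(HP coefficient) — independent of the other coefficients.
With the change, P* = 0.261/0.0424 = 6.16; it falls from 13.1.

P* ≈ 6.16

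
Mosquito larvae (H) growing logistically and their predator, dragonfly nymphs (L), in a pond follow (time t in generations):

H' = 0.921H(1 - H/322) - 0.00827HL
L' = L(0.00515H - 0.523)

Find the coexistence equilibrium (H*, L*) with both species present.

H* ≈ 102, L* ≈ 76.2

From dL/dt = 0 with L > 0: 0.00515H* = 0.523, so H* = 102.
Substitute into dH/dt = 0: 0.921(1 - 102/322) = 0.00827L*.
The bracket is 0.685, giving L* = 0.631/0.00827 = 76.2.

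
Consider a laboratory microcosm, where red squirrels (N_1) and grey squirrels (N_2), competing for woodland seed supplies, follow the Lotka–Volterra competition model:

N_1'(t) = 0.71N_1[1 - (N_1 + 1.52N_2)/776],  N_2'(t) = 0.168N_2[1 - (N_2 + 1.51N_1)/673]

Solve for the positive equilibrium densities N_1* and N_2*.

Setting both brackets to zero gives the nullclines N_1 + 1.52N_2 = 776 and 1.51N_1 + N_2 = 673.
Substituting N_2 = 673 - 1.51N_1 into the first: N_1(1 - 1.52·1.51) = 776 - 1.52·673.
So N_1* = -247/-1.3 = 191, and then N_2* = 673 - 1.51·191 = 385.

N_1* ≈ 191, N_2* ≈ 385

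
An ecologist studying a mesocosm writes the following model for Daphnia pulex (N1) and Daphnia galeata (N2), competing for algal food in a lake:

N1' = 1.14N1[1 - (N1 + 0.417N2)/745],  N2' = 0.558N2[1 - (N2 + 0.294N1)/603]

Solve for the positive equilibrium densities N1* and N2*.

Setting both brackets to zero gives the nullclines N1 + 0.417N2 = 745 and 0.294N1 + N2 = 603.
Substituting N2 = 603 - 0.294N1 into the first: N1(1 - 0.417·0.294) = 745 - 0.417·603.
So N1* = 494/0.877 = 563, and then N2* = 603 - 0.294·563 = 438.

N1* ≈ 563, N2* ≈ 438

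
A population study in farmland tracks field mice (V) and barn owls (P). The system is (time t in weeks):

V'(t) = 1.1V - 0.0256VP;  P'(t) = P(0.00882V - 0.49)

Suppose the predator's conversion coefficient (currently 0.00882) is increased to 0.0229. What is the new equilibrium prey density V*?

At the interior fixed point, setting dP/dt = 0 with P > 0 fixes V* = (predator death rate)/(VP coefficient) — independent of the other coefficients.
With the change, V* = 0.49/0.0229 = 21.4; it falls from 55.6.

V* ≈ 21.4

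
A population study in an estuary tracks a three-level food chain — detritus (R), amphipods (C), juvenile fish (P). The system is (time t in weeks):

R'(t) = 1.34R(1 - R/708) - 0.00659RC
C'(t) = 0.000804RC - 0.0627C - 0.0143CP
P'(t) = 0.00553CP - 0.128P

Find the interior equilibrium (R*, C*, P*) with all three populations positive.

From dP/dt = 0: 0.00553C* = 0.128, so C* = 23.1.
From dR/dt = 0: 1.34(1 - R*/708) = 0.00659·23.1, giving R* = 708·(1 - 0.114) = 627.
From dC/dt = 0: 0.000804·627 - 0.0627 = 0.0143P*, so P* = 0.442/0.0143 = 30.9.

R* ≈ 627, C* ≈ 23.1, P* ≈ 30.9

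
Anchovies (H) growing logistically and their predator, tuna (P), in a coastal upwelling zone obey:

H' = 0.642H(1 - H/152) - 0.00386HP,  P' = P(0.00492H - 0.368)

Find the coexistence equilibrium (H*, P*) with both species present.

From dP/dt = 0 with P > 0: 0.00492H* = 0.368, so H* = 74.8.
Substitute into dH/dt = 0: 0.642(1 - 74.8/152) = 0.00386P*.
The bracket is 0.508, giving P* = 0.326/0.00386 = 84.5.

H* ≈ 74.8, P* ≈ 84.5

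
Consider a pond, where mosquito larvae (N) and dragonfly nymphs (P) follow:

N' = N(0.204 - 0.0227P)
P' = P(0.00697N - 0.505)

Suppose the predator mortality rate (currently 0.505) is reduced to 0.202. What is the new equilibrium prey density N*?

At the interior fixed point, setting dP/dt = 0 with P > 0 fixes N* = (predator death rate)/(NP coefficient) — independent of the other coefficients.
With the change, N* = 0.202/0.00697 = 29; it falls from 72.5.

N* ≈ 29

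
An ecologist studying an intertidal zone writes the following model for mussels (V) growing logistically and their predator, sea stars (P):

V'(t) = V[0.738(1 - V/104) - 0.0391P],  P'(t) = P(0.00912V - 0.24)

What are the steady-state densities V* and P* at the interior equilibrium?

V* ≈ 26.3, P* ≈ 14.1

From dP/dt = 0 with P > 0: 0.00912V* = 0.24, so V* = 26.3.
Substitute into dV/dt = 0: 0.738(1 - 26.3/104) = 0.0391P*.
The bracket is 0.747, giving P* = 0.551/0.0391 = 14.1.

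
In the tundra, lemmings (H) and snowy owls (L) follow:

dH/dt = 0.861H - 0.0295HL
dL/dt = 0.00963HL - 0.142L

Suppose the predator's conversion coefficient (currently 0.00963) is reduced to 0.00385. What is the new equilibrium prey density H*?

At the interior fixed point, setting dL/dt = 0 with L > 0 fixes H* = (predator death rate)/(HL coefficient) — independent of the other coefficients.
With the change, H* = 0.142/0.00385 = 36.9; it rises from 14.7.

H* ≈ 36.9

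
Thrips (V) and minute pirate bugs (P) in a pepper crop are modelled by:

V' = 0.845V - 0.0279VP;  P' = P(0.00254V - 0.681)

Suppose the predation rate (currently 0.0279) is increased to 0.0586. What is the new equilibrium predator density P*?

At the interior fixed point, setting dV/dt = 0 with V > 0 fixes P* = (prey growth rate)/(VP coefficient) — independent of the other coefficients.
With the change, P* = 0.845/0.0586 = 14.4; it falls from 30.3.

P* ≈ 14.4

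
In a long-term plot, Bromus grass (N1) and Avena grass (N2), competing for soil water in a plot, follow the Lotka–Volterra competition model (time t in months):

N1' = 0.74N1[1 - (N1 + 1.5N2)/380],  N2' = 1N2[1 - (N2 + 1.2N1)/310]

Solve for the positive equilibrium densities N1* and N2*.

Setting both brackets to zero gives the nullclines N1 + 1.5N2 = 380 and 1.2N1 + N2 = 310.
Substituting N2 = 310 - 1.2N1 into the first: N1(1 - 1.5·1.2) = 380 - 1.5·310.
So N1* = -85/-0.8 = 106, and then N2* = 310 - 1.2·106 = 183.

N1* ≈ 106, N2* ≈ 183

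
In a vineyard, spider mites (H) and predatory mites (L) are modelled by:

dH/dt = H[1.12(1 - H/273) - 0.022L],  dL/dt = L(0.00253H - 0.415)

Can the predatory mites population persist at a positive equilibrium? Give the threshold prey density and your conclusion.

The predator equation gives dL/dt > 0 only when H > 0.415/0.00253 = 164.
Without the predator, H → K = 273. Since 273 > 164, the predator can invade and persist.

Threshold H = 164; K > 164, so yes, the predator persists.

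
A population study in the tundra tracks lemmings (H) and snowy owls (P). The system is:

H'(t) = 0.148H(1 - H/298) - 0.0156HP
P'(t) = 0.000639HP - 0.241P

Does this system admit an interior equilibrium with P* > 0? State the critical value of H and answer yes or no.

The predator equation gives dP/dt > 0 only when H > 0.241/0.000639 = 377.
Without the predator, H → K = 298. Since 298 < 377, the predator cannot invade.

Threshold H = 377; K < 377, so no, the predator goes extinct.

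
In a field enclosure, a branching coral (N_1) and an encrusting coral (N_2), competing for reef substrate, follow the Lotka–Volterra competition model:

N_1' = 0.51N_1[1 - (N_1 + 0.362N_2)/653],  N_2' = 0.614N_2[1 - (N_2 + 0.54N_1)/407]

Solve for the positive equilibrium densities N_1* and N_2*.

N_1* ≈ 629, N_2* ≈ 67.6

Setting both brackets to zero gives the nullclines N_1 + 0.362N_2 = 653 and 0.54N_1 + N_2 = 407.
Substituting N_2 = 407 - 0.54N_1 into the first: N_1(1 - 0.362·0.54) = 653 - 0.362·407.
So N_1* = 506/0.805 = 629, and then N_2* = 407 - 0.54·629 = 67.6.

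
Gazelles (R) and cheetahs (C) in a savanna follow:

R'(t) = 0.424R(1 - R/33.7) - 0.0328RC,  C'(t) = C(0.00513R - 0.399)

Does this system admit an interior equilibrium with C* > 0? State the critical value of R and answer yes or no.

Threshold R = 77.8; K < 77.8, so no, the predator goes extinct.

The predator equation gives dC/dt > 0 only when R > 0.399/0.00513 = 77.8.
Without the predator, R → K = 33.7. Since 33.7 < 77.8, the predator cannot invade.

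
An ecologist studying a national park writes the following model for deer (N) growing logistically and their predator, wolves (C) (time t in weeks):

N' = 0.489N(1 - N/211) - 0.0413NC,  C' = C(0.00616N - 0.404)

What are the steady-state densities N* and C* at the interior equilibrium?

N* ≈ 65.6, C* ≈ 8.16

From dC/dt = 0 with C > 0: 0.00616N* = 0.404, so N* = 65.6.
Substitute into dN/dt = 0: 0.489(1 - 65.6/211) = 0.0413C*.
The bracket is 0.689, giving C* = 0.337/0.0413 = 8.16.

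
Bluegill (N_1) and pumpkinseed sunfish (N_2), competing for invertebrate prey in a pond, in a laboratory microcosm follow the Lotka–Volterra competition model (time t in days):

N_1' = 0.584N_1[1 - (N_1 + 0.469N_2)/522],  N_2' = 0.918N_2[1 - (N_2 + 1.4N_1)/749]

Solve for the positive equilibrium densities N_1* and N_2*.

Setting both brackets to zero gives the nullclines N_1 + 0.469N_2 = 522 and 1.4N_1 + N_2 = 749.
Substituting N_2 = 749 - 1.4N_1 into the first: N_1(1 - 0.469·1.4) = 522 - 0.469·749.
So N_1* = 171/0.343 = 497, and then N_2* = 749 - 1.4·497 = 53.

N_1* ≈ 497, N_2* ≈ 53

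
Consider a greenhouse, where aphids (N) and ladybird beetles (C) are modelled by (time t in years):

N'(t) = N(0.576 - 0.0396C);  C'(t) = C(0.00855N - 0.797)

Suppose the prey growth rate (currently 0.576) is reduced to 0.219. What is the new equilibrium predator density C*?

C* ≈ 5.53

At the interior fixed point, setting dN/dt = 0 with N > 0 fixes C* = (prey growth rate)/(NC coefficient) — independent of the other coefficients.
With the change, C* = 0.219/0.0396 = 5.53; it falls from 14.5.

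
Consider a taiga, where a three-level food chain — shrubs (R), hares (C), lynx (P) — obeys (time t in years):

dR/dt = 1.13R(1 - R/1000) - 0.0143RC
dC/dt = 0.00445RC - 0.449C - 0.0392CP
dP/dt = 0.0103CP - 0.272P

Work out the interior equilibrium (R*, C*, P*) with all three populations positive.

From dP/dt = 0: 0.0103C* = 0.272, so C* = 26.4.
From dR/dt = 0: 1.13(1 - R*/1000) = 0.0143·26.4, giving R* = 1000·(1 - 0.334) = 666.
From dC/dt = 0: 0.00445·666 - 0.449 = 0.0392P*, so P* = 2.51/0.0392 = 64.1.

R* ≈ 666, C* ≈ 26.4, P* ≈ 64.1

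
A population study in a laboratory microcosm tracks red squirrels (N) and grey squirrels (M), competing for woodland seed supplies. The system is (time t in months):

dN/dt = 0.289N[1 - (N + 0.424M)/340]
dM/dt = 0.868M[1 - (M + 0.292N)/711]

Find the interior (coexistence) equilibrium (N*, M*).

N* ≈ 44, M* ≈ 698

Setting both brackets to zero gives the nullclines N + 0.424M = 340 and 0.292N + M = 711.
Substituting M = 711 - 0.292N into the first: N(1 - 0.424·0.292) = 340 - 0.424·711.
So N* = 38.5/0.876 = 44, and then M* = 711 - 0.292·44 = 698.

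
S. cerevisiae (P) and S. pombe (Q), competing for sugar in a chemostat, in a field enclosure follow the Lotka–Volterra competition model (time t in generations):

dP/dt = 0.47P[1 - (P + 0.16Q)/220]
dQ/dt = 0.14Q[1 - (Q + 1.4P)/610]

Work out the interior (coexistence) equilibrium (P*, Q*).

P* ≈ 158, Q* ≈ 389

Setting both brackets to zero gives the nullclines P + 0.16Q = 220 and 1.4P + Q = 610.
Substituting Q = 610 - 1.4P into the first: P(1 - 0.16·1.4) = 220 - 0.16·610.
So P* = 122/0.776 = 158, and then Q* = 610 - 1.4·158 = 389.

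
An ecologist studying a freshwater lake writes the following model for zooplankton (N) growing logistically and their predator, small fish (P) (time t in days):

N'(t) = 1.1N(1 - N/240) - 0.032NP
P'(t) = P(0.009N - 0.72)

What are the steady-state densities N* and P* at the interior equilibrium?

N* ≈ 80, P* ≈ 22.9

From dP/dt = 0 with P > 0: 0.009N* = 0.72, so N* = 80.
Substitute into dN/dt = 0: 1.1(1 - 80/240) = 0.032P*.
The bracket is 0.667, giving P* = 0.733/0.032 = 22.9.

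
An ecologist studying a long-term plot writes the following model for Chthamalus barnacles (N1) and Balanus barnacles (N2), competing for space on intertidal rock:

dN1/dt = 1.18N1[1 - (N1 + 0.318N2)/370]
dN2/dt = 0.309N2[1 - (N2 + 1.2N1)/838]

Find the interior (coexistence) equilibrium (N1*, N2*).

N1* ≈ 167, N2* ≈ 637

Setting both brackets to zero gives the nullclines N1 + 0.318N2 = 370 and 1.2N1 + N2 = 838.
Substituting N2 = 838 - 1.2N1 into the first: N1(1 - 0.318·1.2) = 370 - 0.318·838.
So N1* = 104/0.618 = 167, and then N2* = 838 - 1.2·167 = 637.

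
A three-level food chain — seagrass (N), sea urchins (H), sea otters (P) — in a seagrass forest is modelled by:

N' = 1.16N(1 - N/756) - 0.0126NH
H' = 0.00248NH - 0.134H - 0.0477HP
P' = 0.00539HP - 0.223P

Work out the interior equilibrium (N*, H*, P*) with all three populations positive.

N* ≈ 416, H* ≈ 41.4, P* ≈ 18.8

From dP/dt = 0: 0.00539H* = 0.223, so H* = 41.4.
From dN/dt = 0: 1.16(1 - N*/756) = 0.0126·41.4, giving N* = 756·(1 - 0.449) = 416.
From dH/dt = 0: 0.00248·416 - 0.134 = 0.0477P*, so P* = 0.898/0.0477 = 18.8.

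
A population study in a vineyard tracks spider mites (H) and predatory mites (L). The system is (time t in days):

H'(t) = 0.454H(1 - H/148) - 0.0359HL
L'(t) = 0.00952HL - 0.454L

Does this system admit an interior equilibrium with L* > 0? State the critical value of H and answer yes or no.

The predator equation gives dL/dt > 0 only when H > 0.454/0.00952 = 47.7.
Without the predator, H → K = 148. Since 148 > 47.7, the predator can invade and persist.

Threshold H = 47.7; K > 47.7, so yes, the predator persists.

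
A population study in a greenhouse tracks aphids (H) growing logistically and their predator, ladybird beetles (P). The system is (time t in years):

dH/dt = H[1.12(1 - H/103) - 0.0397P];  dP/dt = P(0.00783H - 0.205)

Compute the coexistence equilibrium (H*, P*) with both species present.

From dP/dt = 0 with P > 0: 0.00783H* = 0.205, so H* = 26.2.
Substitute into dH/dt = 0: 1.12(1 - 26.2/103) = 0.0397P*.
The bracket is 0.746, giving P* = 0.835/0.0397 = 21.

H* ≈ 26.2, P* ≈ 21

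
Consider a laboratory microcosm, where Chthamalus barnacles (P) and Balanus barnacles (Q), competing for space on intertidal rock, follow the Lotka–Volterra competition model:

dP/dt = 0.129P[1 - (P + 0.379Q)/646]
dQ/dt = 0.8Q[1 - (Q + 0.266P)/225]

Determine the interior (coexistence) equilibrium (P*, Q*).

P* ≈ 624, Q* ≈ 59.1

Setting both brackets to zero gives the nullclines P + 0.379Q = 646 and 0.266P + Q = 225.
Substituting Q = 225 - 0.266P into the first: P(1 - 0.379·0.266) = 646 - 0.379·225.
So P* = 561/0.899 = 624, and then Q* = 225 - 0.266·624 = 59.1.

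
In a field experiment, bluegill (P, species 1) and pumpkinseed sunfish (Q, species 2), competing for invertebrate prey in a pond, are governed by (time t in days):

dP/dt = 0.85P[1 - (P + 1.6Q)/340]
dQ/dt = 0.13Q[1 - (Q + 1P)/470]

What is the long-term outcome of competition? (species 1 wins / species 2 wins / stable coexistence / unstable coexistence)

Compare the nullcline intercepts: K1/α12 = 340/1.6 = 212 < K2 = 470; K2/α21 = 470/1 = 470 > K1 = 340.
Since the inequalities point opposite ways, species 2 can invade but species 1 cannot.

species 2 excludes species 1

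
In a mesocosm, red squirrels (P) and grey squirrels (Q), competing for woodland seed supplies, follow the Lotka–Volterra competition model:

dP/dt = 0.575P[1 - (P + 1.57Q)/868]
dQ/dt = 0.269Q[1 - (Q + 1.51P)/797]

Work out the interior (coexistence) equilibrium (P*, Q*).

Setting both brackets to zero gives the nullclines P + 1.57Q = 868 and 1.51P + Q = 797.
Substituting Q = 797 - 1.51P into the first: P(1 - 1.57·1.51) = 868 - 1.57·797.
So P* = -383/-1.37 = 280, and then Q* = 797 - 1.51·280 = 375.

P* ≈ 280, Q* ≈ 375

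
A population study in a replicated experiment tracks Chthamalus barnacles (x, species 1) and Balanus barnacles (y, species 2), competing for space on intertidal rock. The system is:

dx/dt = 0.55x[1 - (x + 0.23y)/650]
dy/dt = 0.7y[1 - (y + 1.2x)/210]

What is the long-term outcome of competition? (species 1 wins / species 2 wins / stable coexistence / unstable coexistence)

species 1 excludes species 2

Compare the nullcline intercepts: K1/α12 = 650/0.23 = 2830 > K2 = 210; K2/α21 = 210/1.2 = 175 < K1 = 650.
Since the inequalities point opposite ways, species 1 can invade but species 2 cannot.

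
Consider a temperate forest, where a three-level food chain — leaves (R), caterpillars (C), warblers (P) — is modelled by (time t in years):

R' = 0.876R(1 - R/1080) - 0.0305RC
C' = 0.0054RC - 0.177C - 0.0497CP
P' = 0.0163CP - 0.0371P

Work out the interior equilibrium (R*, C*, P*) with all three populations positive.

From dP/dt = 0: 0.0163C* = 0.0371, so C* = 2.28.
From dR/dt = 0: 0.876(1 - R*/1080) = 0.0305·2.28, giving R* = 1080·(1 - 0.0792) = 994.
From dC/dt = 0: 0.0054·994 - 0.177 = 0.0497P*, so P* = 5.19/0.0497 = 104.

R* ≈ 994, C* ≈ 2.28, P* ≈ 104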